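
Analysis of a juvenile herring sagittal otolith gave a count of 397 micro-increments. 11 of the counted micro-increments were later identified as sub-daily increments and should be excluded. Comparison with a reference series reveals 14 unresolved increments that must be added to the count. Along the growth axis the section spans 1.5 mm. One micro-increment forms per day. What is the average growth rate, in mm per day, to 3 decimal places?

After corrections the count is 397 − 11 + 14 = 400 micro-increments.
Mean rate = 1.5 mm / 400 days ≈ 0.004 mm per day.

0.004 mm per day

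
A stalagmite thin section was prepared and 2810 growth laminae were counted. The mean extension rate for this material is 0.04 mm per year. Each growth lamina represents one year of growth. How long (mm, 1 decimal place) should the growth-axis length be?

112.4 mm

The record spans 2810 years at 0.04 mm per year.
Length ≈ 0.04 × 2810 = 112.4 mm.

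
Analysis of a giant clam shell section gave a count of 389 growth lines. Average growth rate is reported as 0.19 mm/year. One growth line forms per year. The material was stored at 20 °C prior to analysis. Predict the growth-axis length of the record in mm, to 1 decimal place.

389 years of growth are recorded.
389 years at 0.19 mm/year gives 0.19 × 389 = 73.9 mm.

73.9 mm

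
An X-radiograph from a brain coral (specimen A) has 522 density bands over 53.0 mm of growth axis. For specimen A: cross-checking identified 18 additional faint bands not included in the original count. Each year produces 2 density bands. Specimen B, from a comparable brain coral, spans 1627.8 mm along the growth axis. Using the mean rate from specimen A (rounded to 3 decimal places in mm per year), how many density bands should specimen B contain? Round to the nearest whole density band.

Specimen A: correcting the raw count gives 522 + 18 = 540 true density bands.
Specimen A: 540 density bands at 2 per year is 540 / 2 = 270 years.
A: 53.0 mm over 270 years gives 53.0 / 270 ≈ 0.196 mm per year.
B spans 1627.8 / 0.196 = 8305.10 years; at 2 density bands per year that is 8305.10 × 2 ≈ 16610 density bands.

16610 density bands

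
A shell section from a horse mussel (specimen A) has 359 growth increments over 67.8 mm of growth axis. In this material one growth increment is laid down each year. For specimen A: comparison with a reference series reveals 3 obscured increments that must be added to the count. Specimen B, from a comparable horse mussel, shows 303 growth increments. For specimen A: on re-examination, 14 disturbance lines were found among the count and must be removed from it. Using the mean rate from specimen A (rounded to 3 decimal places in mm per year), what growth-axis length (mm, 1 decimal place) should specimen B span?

Specimen A: correcting the raw count gives 359 − 14 + 3 = 348 true growth increments.
A: 67.8 mm over 348 years gives 67.8 / 348 ≈ 0.195 mm/year.
B's length ≈ 0.195 × 303 = 59.1 mm.

59.1 mm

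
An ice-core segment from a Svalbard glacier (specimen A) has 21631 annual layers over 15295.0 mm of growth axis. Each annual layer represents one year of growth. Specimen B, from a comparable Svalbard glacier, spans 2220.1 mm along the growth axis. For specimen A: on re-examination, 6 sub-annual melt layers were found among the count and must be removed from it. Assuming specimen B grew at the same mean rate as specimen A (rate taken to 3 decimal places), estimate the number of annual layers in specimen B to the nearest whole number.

3140 annual layers

Specimen A: true annual layer count = 21631 − 6 = 21625.
A: 15295.0 mm over 21625 years gives 15295.0 / 21625 ≈ 0.707 mm per year.
Specimen B: 2220.1 mm / 0.707 mm per year = 3140.17 years ≈ 3140 annual layers.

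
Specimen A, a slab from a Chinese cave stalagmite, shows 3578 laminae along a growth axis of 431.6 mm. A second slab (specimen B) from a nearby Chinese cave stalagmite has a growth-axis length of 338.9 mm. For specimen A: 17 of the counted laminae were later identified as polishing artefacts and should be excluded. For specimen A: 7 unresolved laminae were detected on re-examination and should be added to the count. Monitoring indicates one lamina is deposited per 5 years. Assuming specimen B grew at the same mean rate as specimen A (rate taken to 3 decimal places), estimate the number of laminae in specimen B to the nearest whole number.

Specimen A: adjusted count: 3578 − 17 + 7 = 3568 laminae.
Specimen A: multiplying by 5 years per lamina: 3568 × 5 = 17840 years.
A: 431.6 mm over 17840 years gives 431.6 / 17840 ≈ 0.024 mm/yr.
For B, 338.9 / 0.024 = 14120.83 years; at 5 years per lamina that is 14120.83 / 5 ≈ 2824 laminae.

2824 laminae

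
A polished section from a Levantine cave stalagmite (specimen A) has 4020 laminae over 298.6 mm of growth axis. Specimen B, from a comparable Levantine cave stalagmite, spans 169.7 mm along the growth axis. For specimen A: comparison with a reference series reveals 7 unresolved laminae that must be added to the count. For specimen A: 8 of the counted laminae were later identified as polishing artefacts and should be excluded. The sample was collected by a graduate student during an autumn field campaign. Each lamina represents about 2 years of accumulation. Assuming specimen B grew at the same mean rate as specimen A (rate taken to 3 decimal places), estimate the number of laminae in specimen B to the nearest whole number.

Specimen A: adjusted count: 4020 − 8 + 7 = 4019 laminae.
Specimen A: at 2 years per lamina, 4019 × 2 = 8038 years.
A: Mean rate = 298.6 mm / 8038 years ≈ 0.037 mm per year.
Specimen B: 169.7 mm / 0.037 mm per year = 4586.49 years; at 2 years per lamina that is 4586.49 / 2 ≈ 2293 laminae.

2293 laminae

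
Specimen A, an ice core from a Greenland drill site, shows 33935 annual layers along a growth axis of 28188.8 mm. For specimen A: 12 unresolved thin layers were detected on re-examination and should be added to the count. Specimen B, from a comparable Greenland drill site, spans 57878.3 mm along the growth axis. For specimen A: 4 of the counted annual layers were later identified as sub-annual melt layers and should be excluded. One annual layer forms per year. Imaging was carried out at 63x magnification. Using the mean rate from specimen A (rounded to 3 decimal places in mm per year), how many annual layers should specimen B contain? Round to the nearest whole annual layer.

69733 annual layers

Specimen A: adjusted count: 33935 − 4 + 12 = 33943 annual layers.
A: Extension rate ≈ 28188.8 / 33943 = 0.830 mm/year.
B spans 57878.3 / 0.830 = 69732.89 years ≈ 69733 annual layers.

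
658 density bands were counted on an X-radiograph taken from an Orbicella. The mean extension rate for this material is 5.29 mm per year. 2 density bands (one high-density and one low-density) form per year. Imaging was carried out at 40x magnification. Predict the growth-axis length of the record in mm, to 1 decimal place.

1740.4 mm

658 density bands at 2 per year is 658 / 2 = 329 years.
329 years at 5.29 mm/year gives 5.29 × 329 = 1740.4 mm.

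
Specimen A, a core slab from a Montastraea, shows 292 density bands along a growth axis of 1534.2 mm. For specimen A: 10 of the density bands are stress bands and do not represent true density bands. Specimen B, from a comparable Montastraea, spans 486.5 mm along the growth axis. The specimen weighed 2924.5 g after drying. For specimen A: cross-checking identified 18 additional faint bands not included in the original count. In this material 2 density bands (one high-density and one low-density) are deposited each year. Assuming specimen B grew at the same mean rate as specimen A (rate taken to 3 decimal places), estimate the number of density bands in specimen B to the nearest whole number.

Specimen A: true density band count = 292 − 10 + 18 = 300.
Specimen A: dividing by 2 density bands per year: 300 / 2 = 150 years.
A: Mean rate = 1534.2 mm / 150 years ≈ 10.228 mm per year.
Specimen B: 486.5 mm / 10.228 mm per year = 47.57 years; at 2 density bands per year that is 47.57 × 2 ≈ 95 density bands.

95 density bands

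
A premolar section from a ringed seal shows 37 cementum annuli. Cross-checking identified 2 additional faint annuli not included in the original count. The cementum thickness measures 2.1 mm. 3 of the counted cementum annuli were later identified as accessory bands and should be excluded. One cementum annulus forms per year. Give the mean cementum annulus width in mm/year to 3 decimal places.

Correcting the raw count gives 37 − 3 + 2 = 36 true cementum annuli.
Extension rate ≈ 2.1 / 36 = 0.058 mm/year.

0.058 mm/year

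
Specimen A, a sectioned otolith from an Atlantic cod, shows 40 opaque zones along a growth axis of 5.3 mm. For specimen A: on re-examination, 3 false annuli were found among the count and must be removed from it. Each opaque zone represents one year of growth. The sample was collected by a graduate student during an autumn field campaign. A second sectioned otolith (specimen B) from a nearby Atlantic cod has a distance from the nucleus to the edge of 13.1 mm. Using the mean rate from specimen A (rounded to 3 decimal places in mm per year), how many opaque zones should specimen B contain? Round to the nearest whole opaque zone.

Specimen A: true opaque zone count = 40 − 3 = 37.
A: 5.3 mm over 37 years gives 5.3 / 37 ≈ 0.143 mm/year.
For B, 13.1 / 0.143 = 91.61 years ≈ 92 opaque zones.

92 opaque zones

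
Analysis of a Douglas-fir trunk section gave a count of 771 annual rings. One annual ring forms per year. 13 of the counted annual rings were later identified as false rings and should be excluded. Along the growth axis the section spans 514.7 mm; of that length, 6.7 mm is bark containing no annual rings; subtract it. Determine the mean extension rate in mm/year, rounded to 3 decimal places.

0.670 mm/year

After corrections the count is 771 − 13 = 758 annual rings.
Removing the 6.7 mm offcut leaves 514.7 − 6.7 = 508.0 mm.
508.0 mm over 758 years gives 508.0 / 758 ≈ 0.670 mm/year.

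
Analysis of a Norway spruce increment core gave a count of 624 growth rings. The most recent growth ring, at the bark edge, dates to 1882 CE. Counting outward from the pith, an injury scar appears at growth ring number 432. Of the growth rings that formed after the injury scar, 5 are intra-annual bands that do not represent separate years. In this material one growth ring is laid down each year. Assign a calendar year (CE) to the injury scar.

624 − 432 = 192 growth rings lie beyond the injury scar toward the bark edge.
Excluding 5 false growth rings: 192 − 5 = 187.
1882 − 187 = 1695 CE.

1695 CE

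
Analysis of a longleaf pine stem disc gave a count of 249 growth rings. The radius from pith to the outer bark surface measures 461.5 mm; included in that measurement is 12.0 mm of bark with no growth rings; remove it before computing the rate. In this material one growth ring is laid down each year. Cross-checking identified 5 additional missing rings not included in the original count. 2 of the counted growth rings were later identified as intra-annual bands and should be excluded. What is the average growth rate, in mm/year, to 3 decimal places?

True growth ring count = 249 − 2 + 5 = 252.
Net length = 461.5 − 12.0 = 449.5 mm.
449.5 mm over 252 years gives 449.5 / 252 ≈ 1.784 mm/year.

1.784 mm/year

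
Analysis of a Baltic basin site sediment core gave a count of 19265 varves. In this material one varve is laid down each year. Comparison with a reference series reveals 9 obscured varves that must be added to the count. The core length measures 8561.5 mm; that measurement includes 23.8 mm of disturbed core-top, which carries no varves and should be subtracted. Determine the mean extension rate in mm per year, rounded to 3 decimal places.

0.443 mm per year

After corrections the count is 19265 + 9 = 19274 varves.
Net length = 8561.5 − 23.8 = 8537.7 mm.
Extension rate ≈ 8537.7 / 19274 = 0.443 mm per year.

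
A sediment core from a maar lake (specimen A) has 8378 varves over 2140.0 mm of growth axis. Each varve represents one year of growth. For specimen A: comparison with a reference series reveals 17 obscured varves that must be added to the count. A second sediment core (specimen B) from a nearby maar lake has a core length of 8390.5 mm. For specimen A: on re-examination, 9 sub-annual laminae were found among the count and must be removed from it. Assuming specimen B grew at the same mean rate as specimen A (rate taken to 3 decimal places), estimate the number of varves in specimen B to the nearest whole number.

Specimen A: adjusted count: 8378 − 9 + 17 = 8386 varves.
A: Extension rate ≈ 2140.0 / 8386 = 0.255 mm/year.
B spans 8390.5 / 0.255 = 32903.92 years ≈ 32904 varves.

32904 varves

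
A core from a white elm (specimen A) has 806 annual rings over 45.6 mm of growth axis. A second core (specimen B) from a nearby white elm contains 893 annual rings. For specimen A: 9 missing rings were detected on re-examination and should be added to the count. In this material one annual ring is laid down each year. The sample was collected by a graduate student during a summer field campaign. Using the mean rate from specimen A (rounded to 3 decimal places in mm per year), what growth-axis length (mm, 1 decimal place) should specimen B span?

50.0 mm

Specimen A: adjusted count: 806 + 9 = 815 annual rings.
A: Mean rate = 45.6 mm / 815 years ≈ 0.056 mm/yr.
B's length ≈ 0.056 × 893 = 50.0 mm.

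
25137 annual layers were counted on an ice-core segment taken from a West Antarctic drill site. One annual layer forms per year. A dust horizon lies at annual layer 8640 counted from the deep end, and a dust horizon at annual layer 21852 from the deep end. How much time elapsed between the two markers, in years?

13212 years

21852 − 8640 = 13212 annual layers lie between the two events.
That is 13212 years at one annual layer per year.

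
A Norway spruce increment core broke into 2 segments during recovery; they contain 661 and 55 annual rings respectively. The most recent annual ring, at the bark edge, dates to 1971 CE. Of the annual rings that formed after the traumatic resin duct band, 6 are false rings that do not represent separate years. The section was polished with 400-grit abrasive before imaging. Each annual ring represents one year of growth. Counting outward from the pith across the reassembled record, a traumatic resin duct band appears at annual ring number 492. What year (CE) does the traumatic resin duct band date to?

Total annual rings = 661 + 55 = 716.
716 − 492 = 224 annual rings lie beyond the traumatic resin duct band toward the bark edge.
224 − 6 false = 218 true annual rings after the traumatic resin duct band.
Counting back 218 years from 1971 CE places the traumatic resin duct band in 1971 − 218 = 1753 CE.

1753 CE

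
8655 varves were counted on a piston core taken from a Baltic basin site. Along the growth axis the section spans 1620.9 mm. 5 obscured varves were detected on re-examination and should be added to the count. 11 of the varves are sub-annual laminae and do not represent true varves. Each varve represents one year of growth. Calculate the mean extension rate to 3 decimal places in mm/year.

0.187 mm/year

Adjusted count: 8655 − 11 + 5 = 8649 varves.
1620.9 mm over 8649 years gives 1620.9 / 8649 ≈ 0.187 mm/year.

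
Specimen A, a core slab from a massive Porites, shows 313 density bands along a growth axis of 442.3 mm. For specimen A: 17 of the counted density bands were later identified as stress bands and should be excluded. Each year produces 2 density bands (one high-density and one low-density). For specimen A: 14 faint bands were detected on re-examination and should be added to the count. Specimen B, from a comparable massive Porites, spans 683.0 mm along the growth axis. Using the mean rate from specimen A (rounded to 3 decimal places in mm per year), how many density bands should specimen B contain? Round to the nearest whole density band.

479 density bands

Specimen A: after corrections the count is 313 − 17 + 14 = 310 density bands.
Specimen A: dividing by 2 density bands per year: 310 / 2 = 155 years.
A: Mean rate = 442.3 mm / 155 years ≈ 2.854 mm/yr.
For B, 683.0 / 2.854 = 239.31 years; at 2 density bands per year that is 239.31 × 2 ≈ 479 density bands.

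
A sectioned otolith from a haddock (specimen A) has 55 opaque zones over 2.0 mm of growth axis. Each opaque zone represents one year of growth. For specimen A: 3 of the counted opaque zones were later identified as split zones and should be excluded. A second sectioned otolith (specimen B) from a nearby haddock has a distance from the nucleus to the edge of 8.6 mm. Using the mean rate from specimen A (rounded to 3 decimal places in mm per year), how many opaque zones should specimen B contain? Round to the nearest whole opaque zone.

226 opaque zones

Specimen A: adjusted count: 55 − 3 = 52 opaque zones.
A: Mean rate = 2.0 mm / 52 years ≈ 0.038 mm per year.
B spans 8.6 / 0.038 = 226.32 years ≈ 226 opaque zones.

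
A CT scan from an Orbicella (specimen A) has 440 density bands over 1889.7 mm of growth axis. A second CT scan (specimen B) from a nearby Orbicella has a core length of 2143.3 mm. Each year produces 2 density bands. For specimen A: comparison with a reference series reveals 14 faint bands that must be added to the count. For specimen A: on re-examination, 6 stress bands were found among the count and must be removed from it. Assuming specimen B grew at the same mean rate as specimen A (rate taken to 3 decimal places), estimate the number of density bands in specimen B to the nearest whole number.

Specimen A: adjusted count: 440 − 6 + 14 = 448 density bands.
Specimen A: 448 density bands at 2 per year is 448 / 2 = 224 years.
A: Mean rate = 1889.7 mm / 224 years ≈ 8.436 mm per year.
Specimen B: 2143.3 mm / 8.436 mm per year = 254.07 years; at 2 density bands per year that is 254.07 × 2 ≈ 508 density bands.

508 density bands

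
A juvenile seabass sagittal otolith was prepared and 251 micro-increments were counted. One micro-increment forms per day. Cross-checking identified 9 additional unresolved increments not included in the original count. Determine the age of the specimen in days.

True micro-increment count = 251 + 9 = 260.
One micro-increment per day makes the duration 260 days.

260 days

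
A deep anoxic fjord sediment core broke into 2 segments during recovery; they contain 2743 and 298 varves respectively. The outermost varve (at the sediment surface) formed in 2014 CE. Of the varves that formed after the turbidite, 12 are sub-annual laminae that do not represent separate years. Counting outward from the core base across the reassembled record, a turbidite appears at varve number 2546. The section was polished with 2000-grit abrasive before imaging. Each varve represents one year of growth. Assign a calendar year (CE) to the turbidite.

Total varves = 2743 + 298 = 3041.
3041 − 2546 = 495 varves lie beyond the turbidite toward the sediment surface.
495 − 12 false = 483 true varves after the turbidite.
2014 − 483 = 1531 CE.

1531 CE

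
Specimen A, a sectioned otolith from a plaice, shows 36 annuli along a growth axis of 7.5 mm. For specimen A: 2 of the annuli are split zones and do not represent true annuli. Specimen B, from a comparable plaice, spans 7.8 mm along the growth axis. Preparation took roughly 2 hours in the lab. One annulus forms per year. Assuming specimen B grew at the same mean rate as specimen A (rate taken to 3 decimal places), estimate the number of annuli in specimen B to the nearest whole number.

35 annuli

Specimen A: adjusted count: 36 − 2 = 34 annuli.
A: 7.5 mm over 34 years gives 7.5 / 34 ≈ 0.221 mm/yr.
B spans 7.8 / 0.221 = 35.29 years ≈ 35 annuli.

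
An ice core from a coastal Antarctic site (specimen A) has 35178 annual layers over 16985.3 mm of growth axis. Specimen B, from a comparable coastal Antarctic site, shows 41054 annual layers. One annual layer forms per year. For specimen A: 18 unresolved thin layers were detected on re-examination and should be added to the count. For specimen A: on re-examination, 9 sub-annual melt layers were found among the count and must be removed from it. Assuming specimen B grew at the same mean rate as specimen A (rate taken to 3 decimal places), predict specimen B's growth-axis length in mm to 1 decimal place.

19829.1 mm

Specimen A: true annual layer count = 35178 − 9 + 18 = 35187.
A: 16985.3 mm over 35187 years gives 16985.3 / 35187 ≈ 0.483 mm per year.
B's length ≈ 0.483 × 41054 = 19829.1 mm.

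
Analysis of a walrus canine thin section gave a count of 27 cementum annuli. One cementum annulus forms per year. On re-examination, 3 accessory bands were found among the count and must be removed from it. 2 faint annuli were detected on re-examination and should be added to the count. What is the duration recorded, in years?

Adjusted count: 27 − 3 + 2 = 26 cementum annuli.
At one cementum annulus per year, that is 26 years.

26 years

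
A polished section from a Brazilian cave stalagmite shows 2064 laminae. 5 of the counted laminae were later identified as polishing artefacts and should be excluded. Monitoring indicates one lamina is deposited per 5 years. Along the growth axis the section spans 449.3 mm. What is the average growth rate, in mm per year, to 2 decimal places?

True lamina count = 2064 − 5 = 2059.
At 5 years per lamina, 2059 × 5 = 10295 years.
Extension rate ≈ 449.3 / 10295 = 0.04 mm per year.

0.04 mm per year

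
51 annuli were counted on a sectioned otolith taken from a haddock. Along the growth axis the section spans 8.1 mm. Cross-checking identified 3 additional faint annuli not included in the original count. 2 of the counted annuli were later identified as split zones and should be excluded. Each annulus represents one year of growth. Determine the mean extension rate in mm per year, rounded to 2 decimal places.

True annulus count = 51 − 2 + 3 = 52.
8.1 mm over 52 years gives 8.1 / 52 ≈ 0.16 mm per year.

0.16 mm per year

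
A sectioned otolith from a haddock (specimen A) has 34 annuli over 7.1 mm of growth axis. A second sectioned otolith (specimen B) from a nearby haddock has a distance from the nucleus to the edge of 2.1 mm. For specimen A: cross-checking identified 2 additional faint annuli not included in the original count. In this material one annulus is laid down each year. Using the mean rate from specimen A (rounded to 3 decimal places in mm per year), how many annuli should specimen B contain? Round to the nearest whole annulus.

11 annuli

Specimen A: true annulus count = 34 + 2 = 36.
A: Extension rate ≈ 7.1 / 36 = 0.197 mm/yr.
B spans 2.1 / 0.197 = 10.66 years ≈ 11 annuli.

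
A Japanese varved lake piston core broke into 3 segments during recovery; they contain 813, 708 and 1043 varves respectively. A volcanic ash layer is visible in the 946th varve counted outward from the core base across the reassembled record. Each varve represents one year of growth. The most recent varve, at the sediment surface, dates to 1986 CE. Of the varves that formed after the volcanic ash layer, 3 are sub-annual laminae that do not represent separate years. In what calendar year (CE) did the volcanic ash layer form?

371 CE

Total varves = 813 + 708 + 1043 = 2564.
The volcanic ash layer sits at varve 946 from the core base, so 2564 − 946 = 1618 varves formed after it.
1618 − 3 false = 1615 true varves after the volcanic ash layer.
The varve at the sediment surface is 1986 CE, so the volcanic ash layer dates to 1986 − 1615 = 371 CE.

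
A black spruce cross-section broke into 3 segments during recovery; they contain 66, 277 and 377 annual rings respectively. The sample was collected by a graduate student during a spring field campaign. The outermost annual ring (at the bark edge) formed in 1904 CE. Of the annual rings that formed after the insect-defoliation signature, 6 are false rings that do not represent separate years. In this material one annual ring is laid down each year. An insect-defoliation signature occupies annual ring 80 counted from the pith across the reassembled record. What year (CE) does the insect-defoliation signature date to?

1270 CE

Total annual rings = 66 + 277 + 377 = 720.
720 − 80 = 640 annual rings lie beyond the insect-defoliation signature toward the bark edge.
Excluding 6 false annual rings: 640 − 6 = 634.
The annual ring at the bark edge is 1904 CE, so the insect-defoliation signature dates to 1904 − 634 = 1270 CE.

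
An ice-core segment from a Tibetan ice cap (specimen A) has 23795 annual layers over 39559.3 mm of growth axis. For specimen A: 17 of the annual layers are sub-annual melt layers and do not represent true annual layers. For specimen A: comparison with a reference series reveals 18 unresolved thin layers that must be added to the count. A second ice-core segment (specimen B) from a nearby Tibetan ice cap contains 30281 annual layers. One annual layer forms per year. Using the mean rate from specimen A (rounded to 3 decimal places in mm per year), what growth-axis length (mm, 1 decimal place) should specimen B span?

50327.0 mm

Specimen A: true annual layer count = 23795 − 17 + 18 = 23796.
A: 39559.3 mm over 23796 years gives 39559.3 / 23796 ≈ 1.662 mm per year.
B's length ≈ 1.662 × 30281 = 50327.0 mm.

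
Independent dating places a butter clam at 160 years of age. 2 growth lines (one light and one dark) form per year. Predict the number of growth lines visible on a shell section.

320 growth lines

With 2 growth lines per year, 160 years would produce 160 × 2 = 320 growth lines.
So 320 growth lines should be present.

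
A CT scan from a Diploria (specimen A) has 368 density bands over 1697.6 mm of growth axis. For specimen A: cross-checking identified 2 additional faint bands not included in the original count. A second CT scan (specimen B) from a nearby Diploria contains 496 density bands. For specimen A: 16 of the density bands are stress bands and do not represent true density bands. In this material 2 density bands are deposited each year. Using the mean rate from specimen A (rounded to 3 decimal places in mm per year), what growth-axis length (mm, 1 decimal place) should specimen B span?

2378.6 mm

Specimen A: correcting the raw count gives 368 − 16 + 2 = 354 true density bands.
Specimen A: dividing by 2 density bands per year: 354 / 2 = 177 years.
A: Extension rate ≈ 1697.6 / 177 = 9.591 mm/yr.
Specimen B: dividing by 2 density bands per year: 496 / 2 = 248 years. For B, 9.591 mm/year × 248 years = 2378.6 mm.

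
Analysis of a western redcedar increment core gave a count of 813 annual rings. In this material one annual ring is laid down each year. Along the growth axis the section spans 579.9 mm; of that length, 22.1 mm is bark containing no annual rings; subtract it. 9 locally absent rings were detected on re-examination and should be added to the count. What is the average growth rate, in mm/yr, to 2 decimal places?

Correcting the raw count gives 813 + 9 = 822 true annual rings.
Net length = 579.9 − 22.1 = 557.8 mm.
557.8 mm over 822 years gives 557.8 / 822 ≈ 0.68 mm/yr.

0.68 mm/yr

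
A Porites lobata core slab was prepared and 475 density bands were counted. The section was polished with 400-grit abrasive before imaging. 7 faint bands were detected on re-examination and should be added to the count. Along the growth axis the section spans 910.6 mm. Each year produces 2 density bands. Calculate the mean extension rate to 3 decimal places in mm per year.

3.778 mm per year

Correcting the raw count gives 475 + 7 = 482 true density bands.
With 2 density bands per year, 482 / 2 = 241 years.
Extension rate ≈ 910.6 / 241 = 3.778 mm per year.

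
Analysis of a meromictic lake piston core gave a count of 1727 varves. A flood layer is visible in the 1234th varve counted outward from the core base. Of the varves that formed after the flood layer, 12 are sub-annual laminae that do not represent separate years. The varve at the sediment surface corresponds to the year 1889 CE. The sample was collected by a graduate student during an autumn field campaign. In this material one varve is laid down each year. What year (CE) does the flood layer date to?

1408 CE

1727 − 1234 = 493 varves lie beyond the flood layer toward the sediment surface.
Removing the 12 false varves leaves 493 − 12 = 481 true varves beyond the flood layer.
1889 − 481 = 1408 CE.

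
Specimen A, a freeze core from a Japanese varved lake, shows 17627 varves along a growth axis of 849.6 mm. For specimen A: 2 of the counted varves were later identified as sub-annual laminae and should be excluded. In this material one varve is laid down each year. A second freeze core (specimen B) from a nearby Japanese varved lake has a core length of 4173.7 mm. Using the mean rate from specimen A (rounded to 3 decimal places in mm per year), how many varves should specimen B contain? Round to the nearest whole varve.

86952 varves

Specimen A: correcting the raw count gives 17627 − 2 = 17625 true varves.
A: Mean rate = 849.6 mm / 17625 years ≈ 0.048 mm/year.
B spans 4173.7 / 0.048 = 86952.08 years ≈ 86952 varves.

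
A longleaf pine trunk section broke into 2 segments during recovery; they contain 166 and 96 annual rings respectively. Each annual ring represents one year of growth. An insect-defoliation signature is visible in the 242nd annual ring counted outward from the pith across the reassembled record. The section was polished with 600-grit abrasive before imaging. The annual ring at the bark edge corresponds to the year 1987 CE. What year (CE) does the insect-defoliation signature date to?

1967 CE

Total annual rings = 166 + 96 = 262.
Between annual ring 242 and the bark edge there are 262 − 242 = 20 annual rings.
Counting back 20 years from 1987 CE places the insect-defoliation signature in 1987 − 20 = 1967 CE.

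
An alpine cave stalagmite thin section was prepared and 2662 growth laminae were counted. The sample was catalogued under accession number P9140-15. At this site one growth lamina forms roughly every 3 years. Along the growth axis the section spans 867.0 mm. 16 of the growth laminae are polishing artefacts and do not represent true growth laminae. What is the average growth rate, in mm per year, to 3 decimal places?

Adjusted count: 2662 − 16 = 2646 growth laminae.
2646 growth laminae at 3 years each span 2646 × 3 = 7938 years.
867.0 mm over 7938 years gives 867.0 / 7938 ≈ 0.109 mm per year.

0.109 mm per year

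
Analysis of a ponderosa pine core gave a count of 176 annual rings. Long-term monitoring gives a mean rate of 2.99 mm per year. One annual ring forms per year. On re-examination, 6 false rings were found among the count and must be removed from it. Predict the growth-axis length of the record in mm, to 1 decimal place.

Adjusted count: 176 − 6 = 170 annual rings.
Length ≈ 2.99 × 170 = 508.3 mm.

508.3 mm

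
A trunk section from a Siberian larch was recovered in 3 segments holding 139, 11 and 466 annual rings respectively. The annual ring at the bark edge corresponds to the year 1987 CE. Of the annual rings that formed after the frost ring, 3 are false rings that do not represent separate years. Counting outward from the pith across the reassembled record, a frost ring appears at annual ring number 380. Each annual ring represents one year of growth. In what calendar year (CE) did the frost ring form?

1754 CE

Total annual rings = 139 + 11 + 466 = 616.
616 − 380 = 236 annual rings lie beyond the frost ring toward the bark edge.
236 − 3 false = 233 true annual rings after the frost ring.
The annual ring at the bark edge is 1987 CE, so the frost ring dates to 1987 − 233 = 1754 CE.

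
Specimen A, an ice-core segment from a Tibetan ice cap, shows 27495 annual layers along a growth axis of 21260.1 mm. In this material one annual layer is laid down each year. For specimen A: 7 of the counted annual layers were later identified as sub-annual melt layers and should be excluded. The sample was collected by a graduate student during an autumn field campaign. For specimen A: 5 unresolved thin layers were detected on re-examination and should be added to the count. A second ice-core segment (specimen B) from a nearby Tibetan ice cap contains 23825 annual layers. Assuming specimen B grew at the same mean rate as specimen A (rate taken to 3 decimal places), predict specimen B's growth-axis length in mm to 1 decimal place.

18416.7 mm

Specimen A: adjusted count: 27495 − 7 + 5 = 27493 annual layers.
A: Mean rate = 21260.1 mm / 27493 years ≈ 0.773 mm/yr.
For B, 0.773 mm/year × 23825 years = 18416.7 mm.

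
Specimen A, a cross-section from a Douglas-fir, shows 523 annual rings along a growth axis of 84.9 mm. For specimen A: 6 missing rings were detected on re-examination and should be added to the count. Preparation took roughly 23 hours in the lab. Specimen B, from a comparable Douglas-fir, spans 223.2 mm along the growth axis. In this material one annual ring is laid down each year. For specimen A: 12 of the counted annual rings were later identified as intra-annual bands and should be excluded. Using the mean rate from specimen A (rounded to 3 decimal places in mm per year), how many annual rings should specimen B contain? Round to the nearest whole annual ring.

1361 annual rings

Specimen A: true annual ring count = 523 − 12 + 6 = 517.
A: Mean rate = 84.9 mm / 517 years ≈ 0.164 mm/yr.
B spans 223.2 / 0.164 = 1360.98 years ≈ 1361 annual rings.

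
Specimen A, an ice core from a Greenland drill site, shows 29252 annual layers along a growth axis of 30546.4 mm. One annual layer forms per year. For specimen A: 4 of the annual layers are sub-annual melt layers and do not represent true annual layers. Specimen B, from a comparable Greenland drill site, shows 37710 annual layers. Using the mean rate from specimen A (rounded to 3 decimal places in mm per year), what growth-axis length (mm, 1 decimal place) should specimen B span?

39369.2 mm

Specimen A: correcting the raw count gives 29252 − 4 = 29248 true annual layers.
A: Mean rate = 30546.4 mm / 29248 years ≈ 1.044 mm per year.
Length of B = 1.044 × 37710 = 39369.2 mm.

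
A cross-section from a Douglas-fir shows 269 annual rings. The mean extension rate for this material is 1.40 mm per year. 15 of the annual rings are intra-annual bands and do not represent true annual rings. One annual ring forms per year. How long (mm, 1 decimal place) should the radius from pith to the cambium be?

355.6 mm

Correcting the raw count gives 269 − 15 = 254 true annual rings.
254 years at 1.40 mm/year gives 1.40 × 254 = 355.6 mm.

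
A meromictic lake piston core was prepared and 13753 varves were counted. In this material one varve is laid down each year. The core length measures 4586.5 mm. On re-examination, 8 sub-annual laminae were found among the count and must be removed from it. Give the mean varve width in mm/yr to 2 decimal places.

0.33 mm/yr

After corrections the count is 13753 − 8 = 13745 varves.
Extension rate ≈ 4586.5 / 13745 = 0.33 mm/yr.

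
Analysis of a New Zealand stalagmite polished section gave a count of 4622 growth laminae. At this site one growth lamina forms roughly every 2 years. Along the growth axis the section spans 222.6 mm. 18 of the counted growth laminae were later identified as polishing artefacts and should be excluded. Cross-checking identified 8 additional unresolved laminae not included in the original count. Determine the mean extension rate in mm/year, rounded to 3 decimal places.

0.024 mm/year

Correcting the raw count gives 4622 − 18 + 8 = 4612 true growth laminae.
At 2 years per growth lamina, 4612 × 2 = 9224 years.
222.6 mm over 9224 years gives 222.6 / 9224 ≈ 0.024 mm/year.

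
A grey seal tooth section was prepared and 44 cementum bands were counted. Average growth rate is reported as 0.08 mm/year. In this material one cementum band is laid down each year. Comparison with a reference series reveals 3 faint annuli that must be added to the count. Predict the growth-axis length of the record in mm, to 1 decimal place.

Adjusted count: 44 + 3 = 47 cementum bands.
Predicted length = 0.08 mm/year × 47 years = 3.8 mm.

3.8 mm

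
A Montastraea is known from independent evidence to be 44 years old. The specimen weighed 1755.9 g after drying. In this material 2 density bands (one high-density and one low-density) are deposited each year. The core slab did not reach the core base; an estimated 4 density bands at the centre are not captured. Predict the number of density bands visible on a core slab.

With 2 density bands per year, 44 years would produce 44 × 2 = 88 density bands.
88 − 4 missed = 84 density bands expected in the prepared section.

84 density bands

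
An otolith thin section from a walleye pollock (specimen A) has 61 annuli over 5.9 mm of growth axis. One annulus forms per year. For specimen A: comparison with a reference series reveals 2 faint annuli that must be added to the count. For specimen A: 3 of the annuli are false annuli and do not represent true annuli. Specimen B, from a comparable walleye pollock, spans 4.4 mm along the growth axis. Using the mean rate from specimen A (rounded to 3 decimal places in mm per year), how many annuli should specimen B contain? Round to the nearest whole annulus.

Specimen A: true annulus count = 61 − 3 + 2 = 60.
A: Extension rate ≈ 5.9 / 60 = 0.098 mm/year.
Specimen B: 4.4 mm / 0.098 mm per year = 44.90 years ≈ 45 annuli.

45 annuli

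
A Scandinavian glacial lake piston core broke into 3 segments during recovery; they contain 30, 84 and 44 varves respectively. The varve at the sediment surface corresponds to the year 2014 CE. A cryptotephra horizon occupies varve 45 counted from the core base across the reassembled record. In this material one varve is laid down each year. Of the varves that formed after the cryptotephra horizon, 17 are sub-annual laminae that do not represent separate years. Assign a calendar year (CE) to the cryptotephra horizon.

1918 CE

Total varves = 30 + 84 + 44 = 158.
158 − 45 = 113 varves lie beyond the cryptotephra horizon toward the sediment surface.
Removing the 17 false varves leaves 113 − 17 = 96 true varves beyond the cryptotephra horizon.
The varve at the sediment surface is 2014 CE, so the cryptotephra horizon dates to 2014 − 96 = 1918 CE.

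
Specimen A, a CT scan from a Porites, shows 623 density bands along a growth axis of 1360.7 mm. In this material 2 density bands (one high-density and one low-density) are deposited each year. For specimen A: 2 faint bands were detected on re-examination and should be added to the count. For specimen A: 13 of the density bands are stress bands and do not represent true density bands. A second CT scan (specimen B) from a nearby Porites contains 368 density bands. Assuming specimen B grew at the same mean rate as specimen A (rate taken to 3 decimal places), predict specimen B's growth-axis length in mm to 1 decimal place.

818.2 mm

Specimen A: adjusted count: 623 − 13 + 2 = 612 density bands.
Specimen A: with 2 density bands per year, 612 / 2 = 306 years.
A: Mean rate = 1360.7 mm / 306 years ≈ 4.447 mm per year.
Specimen B: 368 density bands at 2 per year is 368 / 2 = 184 years. For B, 4.447 mm/year × 184 years = 818.2 mm.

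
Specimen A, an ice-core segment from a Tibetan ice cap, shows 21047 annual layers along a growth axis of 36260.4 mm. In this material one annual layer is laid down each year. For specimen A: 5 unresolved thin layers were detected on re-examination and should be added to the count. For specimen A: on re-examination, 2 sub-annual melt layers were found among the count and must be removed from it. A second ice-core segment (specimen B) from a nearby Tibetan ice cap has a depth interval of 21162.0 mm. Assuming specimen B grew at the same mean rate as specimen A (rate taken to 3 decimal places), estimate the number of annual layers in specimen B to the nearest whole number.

Specimen A: correcting the raw count gives 21047 − 2 + 5 = 21050 true annual layers.
A: 36260.4 mm over 21050 years gives 36260.4 / 21050 ≈ 1.723 mm/yr.
For B, 21162.0 / 1.723 = 12282.07 years ≈ 12282 annual layers.

12282 annual layers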